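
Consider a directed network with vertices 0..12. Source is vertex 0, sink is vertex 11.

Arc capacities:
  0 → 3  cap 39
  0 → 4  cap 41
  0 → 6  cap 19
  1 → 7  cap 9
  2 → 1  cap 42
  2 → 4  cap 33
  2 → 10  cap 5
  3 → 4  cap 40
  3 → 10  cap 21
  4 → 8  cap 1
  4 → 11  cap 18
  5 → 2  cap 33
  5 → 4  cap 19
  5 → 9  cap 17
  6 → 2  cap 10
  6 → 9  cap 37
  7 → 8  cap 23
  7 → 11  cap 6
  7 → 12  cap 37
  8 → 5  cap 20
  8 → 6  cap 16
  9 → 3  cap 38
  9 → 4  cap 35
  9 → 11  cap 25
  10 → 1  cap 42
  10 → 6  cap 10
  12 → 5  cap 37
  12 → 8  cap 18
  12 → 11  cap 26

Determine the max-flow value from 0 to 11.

augment #1: 0→4→11 bottleneck 18, total now 18
augment #2: 0→6→9→11 bottleneck 19, total now 37
augment #3: 0→3→10→1→7→11 bottleneck 6, total now 43
augment #4: 0→3→10→6→9→11 bottleneck 6, total now 49
augment #5: 0→3→10→1→7→12→11 bottleneck 3, total now 52

Maximum flow value: 52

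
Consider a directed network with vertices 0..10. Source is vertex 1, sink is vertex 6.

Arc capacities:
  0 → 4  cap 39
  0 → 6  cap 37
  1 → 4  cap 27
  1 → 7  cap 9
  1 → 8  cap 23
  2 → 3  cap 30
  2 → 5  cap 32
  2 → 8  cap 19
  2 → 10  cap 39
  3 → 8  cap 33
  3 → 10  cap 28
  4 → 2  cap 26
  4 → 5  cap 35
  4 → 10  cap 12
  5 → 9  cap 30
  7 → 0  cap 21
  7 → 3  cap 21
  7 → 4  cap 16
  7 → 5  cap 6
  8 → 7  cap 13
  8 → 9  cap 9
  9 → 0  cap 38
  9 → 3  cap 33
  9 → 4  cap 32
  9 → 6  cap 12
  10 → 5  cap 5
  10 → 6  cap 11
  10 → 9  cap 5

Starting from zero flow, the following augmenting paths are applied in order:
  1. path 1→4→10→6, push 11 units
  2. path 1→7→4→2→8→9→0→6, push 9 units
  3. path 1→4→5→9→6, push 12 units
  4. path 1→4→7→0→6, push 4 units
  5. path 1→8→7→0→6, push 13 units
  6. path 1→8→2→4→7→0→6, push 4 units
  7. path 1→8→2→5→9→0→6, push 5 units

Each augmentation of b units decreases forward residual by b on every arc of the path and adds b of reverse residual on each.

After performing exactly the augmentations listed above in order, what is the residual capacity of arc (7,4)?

after path 1 (1→4→10→6, push 11): res(7,4)=16
after path 2 (1→7→4→2→8→9→0→6, push 9): res(7,4)=7
after path 3 (1→4→5→9→6, push 12): res(7,4)=7
after path 4 (1→4→7→0→6, push 4): res(7,4)=11
after path 5 (1→8→7→0→6, push 13): res(7,4)=11
after path 6 (1→8→2→4→7→0→6, push 4): res(7,4)=15
after path 7 (1→8→2→5→9→0→6, push 5): res(7,4)=15

Residual capacity of (7,4): 15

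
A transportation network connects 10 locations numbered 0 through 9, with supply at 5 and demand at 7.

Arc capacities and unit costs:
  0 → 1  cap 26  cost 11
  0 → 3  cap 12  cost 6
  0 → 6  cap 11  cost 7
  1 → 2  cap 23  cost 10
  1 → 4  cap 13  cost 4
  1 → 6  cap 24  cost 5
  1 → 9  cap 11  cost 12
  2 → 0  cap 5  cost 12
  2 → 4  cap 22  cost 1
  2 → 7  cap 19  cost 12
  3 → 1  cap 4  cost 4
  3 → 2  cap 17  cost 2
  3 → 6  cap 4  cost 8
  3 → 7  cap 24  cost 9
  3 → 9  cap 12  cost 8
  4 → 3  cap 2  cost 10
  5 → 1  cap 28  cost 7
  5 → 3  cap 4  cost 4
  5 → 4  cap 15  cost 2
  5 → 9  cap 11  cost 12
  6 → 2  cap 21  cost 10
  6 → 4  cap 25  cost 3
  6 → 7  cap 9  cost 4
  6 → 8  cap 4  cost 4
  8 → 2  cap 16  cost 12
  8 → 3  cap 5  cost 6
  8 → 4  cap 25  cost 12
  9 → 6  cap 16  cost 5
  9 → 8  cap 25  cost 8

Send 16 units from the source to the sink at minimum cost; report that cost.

Minimum cost for 16 units: 267

shortest-cost path #1: 5→3→7 push 4 @ unit cost 13 (adds 52)
shortest-cost path #2: 5→1→6→7 push 9 @ unit cost 16 (adds 144)
shortest-cost path #3: 5→4→3→7 push 2 @ unit cost 21 (adds 42)
shortest-cost path #4: 5→1→2→7 push 1 @ unit cost 29 (adds 29)
total cost = 267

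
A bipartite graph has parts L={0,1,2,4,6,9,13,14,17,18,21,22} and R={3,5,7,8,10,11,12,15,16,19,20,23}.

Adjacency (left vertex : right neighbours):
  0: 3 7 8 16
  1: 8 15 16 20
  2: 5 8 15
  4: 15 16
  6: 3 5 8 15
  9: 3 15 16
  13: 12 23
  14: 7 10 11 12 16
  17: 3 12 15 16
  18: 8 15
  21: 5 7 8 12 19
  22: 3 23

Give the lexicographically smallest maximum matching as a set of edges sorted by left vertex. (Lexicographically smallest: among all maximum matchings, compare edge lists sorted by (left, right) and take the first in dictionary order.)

|M| = 11 (so the lex-smallest maximum matching has 11 edges)
process left vertices in ascending order; for each, take the smallest-labelled available neighbour that still permits 11 edges overall, or leave it unmatched if none does
lex-smallest matching: {0-7, 1-20, 2-5, 4-15, 6-3, 9-16, 13-12, 14-10, 18-8, 21-19, 22-23}

Lex-smallest maximum matching: {(0,7), (1,20), (2,5), (4,15), (6,3), (9,16), (13,12), (14,10), (18,8), (21,19), (22,23)}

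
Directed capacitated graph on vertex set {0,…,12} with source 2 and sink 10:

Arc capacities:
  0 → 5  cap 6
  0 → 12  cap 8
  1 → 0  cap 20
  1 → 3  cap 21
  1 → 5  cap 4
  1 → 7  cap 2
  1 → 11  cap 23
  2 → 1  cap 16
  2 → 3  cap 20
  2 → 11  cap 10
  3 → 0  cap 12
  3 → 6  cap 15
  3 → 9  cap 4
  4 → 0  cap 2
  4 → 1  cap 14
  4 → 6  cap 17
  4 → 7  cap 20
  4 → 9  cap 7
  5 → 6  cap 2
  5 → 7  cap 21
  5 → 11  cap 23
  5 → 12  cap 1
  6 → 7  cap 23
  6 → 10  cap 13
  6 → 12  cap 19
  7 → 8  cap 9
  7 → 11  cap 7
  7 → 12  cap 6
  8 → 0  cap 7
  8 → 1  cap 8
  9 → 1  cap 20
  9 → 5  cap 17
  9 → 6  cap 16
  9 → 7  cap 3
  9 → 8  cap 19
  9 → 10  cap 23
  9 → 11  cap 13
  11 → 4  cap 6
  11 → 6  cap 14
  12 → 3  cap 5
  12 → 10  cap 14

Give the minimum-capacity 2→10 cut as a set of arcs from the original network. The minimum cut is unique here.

Min-cut arcs: {(3,9), (6,10), (11,4), (12,10)} (total capacity 37)

augment #1: 2→3→6→10 push 13
augment #2: 2→3→9→10 push 4
augment #3: 2→1→0→12→10 push 8
augment #4: 2→1→5→12→10 push 1
augment #5: 2→1→7→12→10 push 2
augment #6: 2→3→6→12→10 push 2
augment #7: 2→11→4→9→10 push 6
augment #8: 2→11→6→12→10 push 1
max flow = 37; residual-reachable set from 2 gives S-side
cut edges (S→T): {(3,9), (6,10), (11,4), (12,10)} total cap 37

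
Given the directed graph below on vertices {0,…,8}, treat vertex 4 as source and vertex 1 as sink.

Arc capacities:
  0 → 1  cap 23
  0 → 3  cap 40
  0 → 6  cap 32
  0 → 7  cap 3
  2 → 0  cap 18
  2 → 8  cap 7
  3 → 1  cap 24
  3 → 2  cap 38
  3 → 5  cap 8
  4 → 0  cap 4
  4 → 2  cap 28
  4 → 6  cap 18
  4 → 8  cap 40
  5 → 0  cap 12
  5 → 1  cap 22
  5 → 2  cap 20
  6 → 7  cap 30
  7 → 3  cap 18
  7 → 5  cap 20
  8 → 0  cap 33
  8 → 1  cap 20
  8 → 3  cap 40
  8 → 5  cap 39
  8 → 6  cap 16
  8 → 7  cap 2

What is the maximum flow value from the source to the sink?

Maximum flow value: 87

augment #1: 4→0→1 bottleneck 4, total now 4
augment #2: 4→8→1 bottleneck 20, total now 24
augment #3: 4→2→0→1 bottleneck 18, total now 42
augment #4: 4→8→0→1 bottleneck 1, total now 43
augment #5: 4→8→3→1 bottleneck 19, total now 62
augment #6: 4→2→8→3→1 bottleneck 5, total now 67
augment #7: 4→2→8→5→1 bottleneck 2, total now 69
augment #8: 4→6→7→5→1 bottleneck 18, total now 87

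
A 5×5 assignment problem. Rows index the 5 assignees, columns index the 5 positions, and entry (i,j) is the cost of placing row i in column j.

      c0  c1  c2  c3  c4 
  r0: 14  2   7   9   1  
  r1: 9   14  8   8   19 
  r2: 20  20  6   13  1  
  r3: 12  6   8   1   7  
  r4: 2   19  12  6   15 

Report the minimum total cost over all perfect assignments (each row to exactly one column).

Minimum assignment cost: 14

optimal assignment: row0→col1 (cost 2), row1→col2 (cost 8), row2→col4 (cost 1), row3→col3 (cost 1), row4→col0 (cost 2)
total = 2 + 8 + 1 + 1 + 2 = 14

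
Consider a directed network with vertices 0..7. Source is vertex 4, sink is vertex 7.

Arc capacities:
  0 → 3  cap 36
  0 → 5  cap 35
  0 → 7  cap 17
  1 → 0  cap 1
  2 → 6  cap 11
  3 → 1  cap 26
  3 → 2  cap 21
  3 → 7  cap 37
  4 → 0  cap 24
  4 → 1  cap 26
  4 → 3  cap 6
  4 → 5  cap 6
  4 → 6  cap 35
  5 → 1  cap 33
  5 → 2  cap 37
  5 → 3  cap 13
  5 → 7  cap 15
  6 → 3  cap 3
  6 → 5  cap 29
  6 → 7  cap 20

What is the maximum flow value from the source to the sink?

augment #1: 4→0→7 bottleneck 17, total now 17
augment #2: 4→3→7 bottleneck 6, total now 23
augment #3: 4→5→7 bottleneck 6, total now 29
augment #4: 4→6→7 bottleneck 20, total now 49
augment #5: 4→0→3→7 bottleneck 7, total now 56
augment #6: 4→6→3→7 bottleneck 3, total now 59
augment #7: 4→6→5→7 bottleneck 9, total now 68
augment #8: 4→1→0→3→7 bottleneck 1, total now 69
augment #9: 4→6→5→3→7 bottleneck 3, total now 72

Maximum flow value: 72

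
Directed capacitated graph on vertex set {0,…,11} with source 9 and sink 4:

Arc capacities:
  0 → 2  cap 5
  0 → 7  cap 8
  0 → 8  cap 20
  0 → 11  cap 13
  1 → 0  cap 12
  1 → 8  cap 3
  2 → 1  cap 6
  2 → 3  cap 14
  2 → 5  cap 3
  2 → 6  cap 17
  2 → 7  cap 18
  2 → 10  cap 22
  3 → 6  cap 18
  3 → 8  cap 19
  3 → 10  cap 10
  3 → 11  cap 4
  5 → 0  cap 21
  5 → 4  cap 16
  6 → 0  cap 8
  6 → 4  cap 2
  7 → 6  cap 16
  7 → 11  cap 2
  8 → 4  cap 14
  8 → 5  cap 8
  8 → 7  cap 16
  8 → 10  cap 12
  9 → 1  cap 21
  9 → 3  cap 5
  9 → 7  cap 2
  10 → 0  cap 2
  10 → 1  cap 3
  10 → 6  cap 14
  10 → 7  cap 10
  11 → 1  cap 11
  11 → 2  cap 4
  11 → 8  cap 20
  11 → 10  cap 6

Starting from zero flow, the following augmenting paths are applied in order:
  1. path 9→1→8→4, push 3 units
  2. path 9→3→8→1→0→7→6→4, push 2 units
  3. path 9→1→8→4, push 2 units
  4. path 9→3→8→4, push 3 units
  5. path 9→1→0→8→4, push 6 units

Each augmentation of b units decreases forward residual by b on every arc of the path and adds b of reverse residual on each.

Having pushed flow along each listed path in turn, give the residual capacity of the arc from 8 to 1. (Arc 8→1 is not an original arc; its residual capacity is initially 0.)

after path 1 (9→1→8→4, push 3): res(8,1)=3
after path 2 (9→3→8→1→0→7→6→4, push 2): res(8,1)=1
after path 3 (9→1→8→4, push 2): res(8,1)=3
after path 4 (9→3→8→4, push 3): res(8,1)=3
after path 5 (9→1→0→8→4, push 6): res(8,1)=3

Residual capacity of (8,1): 3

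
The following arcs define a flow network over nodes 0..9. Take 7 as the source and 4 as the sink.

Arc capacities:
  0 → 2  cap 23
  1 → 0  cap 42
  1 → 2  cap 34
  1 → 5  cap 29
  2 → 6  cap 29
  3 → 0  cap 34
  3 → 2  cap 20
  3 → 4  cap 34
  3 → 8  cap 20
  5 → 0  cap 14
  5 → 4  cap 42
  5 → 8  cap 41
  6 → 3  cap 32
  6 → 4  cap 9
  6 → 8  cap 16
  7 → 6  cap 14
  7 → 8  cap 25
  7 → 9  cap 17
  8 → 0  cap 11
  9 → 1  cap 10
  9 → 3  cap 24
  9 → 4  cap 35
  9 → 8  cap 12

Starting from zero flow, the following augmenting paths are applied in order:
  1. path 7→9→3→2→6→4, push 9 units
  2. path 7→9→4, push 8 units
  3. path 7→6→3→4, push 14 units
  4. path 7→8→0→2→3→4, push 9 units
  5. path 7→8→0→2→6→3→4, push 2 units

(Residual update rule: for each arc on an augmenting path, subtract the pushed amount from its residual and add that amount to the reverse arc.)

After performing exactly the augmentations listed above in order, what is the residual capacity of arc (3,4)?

after path 1 (7→9→3→2→6→4, push 9): res(3,4)=34
after path 2 (7→9→4, push 8): res(3,4)=34
after path 3 (7→6→3→4, push 14): res(3,4)=20
after path 4 (7→8→0→2→3→4, push 9): res(3,4)=11
after path 5 (7→8→0→2→6→3→4, push 2): res(3,4)=9

Residual capacity of (3,4): 9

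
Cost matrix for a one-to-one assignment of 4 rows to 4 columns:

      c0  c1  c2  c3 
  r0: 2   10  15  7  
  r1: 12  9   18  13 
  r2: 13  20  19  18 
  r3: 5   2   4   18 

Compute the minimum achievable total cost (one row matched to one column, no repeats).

Minimum assignment cost: 33

one of 2 optimal assignments: row0→col0 (cost 2), row1→col1 (cost 9), row2→col3 (cost 18), row3→col2 (cost 4)
total = 2 + 9 + 18 + 4 = 33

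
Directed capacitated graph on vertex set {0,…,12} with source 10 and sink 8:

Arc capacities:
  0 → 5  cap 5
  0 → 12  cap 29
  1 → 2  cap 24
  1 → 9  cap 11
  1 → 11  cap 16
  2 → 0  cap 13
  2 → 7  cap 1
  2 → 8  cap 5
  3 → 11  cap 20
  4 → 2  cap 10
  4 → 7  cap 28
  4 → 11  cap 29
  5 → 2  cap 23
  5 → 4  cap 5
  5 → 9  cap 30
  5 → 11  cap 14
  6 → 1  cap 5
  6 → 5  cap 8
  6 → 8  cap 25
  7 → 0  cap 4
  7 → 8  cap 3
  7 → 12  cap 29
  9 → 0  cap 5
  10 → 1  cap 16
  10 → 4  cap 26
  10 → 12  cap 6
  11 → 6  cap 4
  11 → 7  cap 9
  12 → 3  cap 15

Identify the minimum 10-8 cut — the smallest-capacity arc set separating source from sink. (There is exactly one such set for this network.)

augment #1: 10→1→2→8 push 5
augment #2: 10→4→7→8 push 3
augment #3: 10→1→11→6→8 push 4
max flow = 12; residual-reachable set from 10 gives S-side
cut edges (S→T): {(2,8), (7,8), (11,6)} total cap 12

Min-cut arcs: {(2,8), (7,8), (11,6)} (total capacity 12)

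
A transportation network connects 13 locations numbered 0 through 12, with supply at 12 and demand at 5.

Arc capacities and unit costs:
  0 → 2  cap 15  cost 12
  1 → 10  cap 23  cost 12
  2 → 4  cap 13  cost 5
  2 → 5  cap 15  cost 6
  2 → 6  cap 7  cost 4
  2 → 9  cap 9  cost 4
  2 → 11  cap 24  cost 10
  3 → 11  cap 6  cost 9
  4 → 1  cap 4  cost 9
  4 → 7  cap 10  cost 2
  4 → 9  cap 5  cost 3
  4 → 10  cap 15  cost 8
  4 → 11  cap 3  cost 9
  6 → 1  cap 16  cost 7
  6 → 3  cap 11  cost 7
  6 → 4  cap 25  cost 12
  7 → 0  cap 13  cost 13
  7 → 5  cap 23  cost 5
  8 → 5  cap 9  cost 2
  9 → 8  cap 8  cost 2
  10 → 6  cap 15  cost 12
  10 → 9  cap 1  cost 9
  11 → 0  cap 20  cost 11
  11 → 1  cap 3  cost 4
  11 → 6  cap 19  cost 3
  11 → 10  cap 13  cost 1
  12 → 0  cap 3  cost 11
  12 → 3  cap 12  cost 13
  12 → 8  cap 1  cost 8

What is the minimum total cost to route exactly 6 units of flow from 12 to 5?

Minimum cost for 6 units: 177

shortest-cost path #1: 12→8→5 push 1 @ unit cost 10 (adds 10)
shortest-cost path #2: 12→0→2→5 push 3 @ unit cost 29 (adds 87)
shortest-cost path #3: 12→3→11→10→9→8→5 push 1 @ unit cost 36 (adds 36)
shortest-cost path #4: 12→3→11→6→4→7→5 push 1 @ unit cost 44 (adds 44)
total cost = 177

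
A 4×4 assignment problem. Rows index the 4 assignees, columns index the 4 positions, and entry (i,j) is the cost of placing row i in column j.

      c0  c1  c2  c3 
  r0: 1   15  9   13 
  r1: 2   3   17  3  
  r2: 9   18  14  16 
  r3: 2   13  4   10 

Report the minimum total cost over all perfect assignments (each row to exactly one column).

optimal assignment: row0→col0 (cost 1), row1→col1 (cost 3), row2→col3 (cost 16), row3→col2 (cost 4)
total = 1 + 3 + 16 + 4 = 24

Minimum assignment cost: 24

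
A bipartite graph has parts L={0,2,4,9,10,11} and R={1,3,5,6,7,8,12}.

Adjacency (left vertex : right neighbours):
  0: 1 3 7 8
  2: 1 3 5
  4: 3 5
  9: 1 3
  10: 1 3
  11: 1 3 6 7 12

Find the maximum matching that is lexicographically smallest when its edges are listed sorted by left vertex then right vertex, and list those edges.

Lex-smallest maximum matching: {(0,7), (2,1), (4,5), (9,3), (11,6)}

|M| = 5 (so the lex-smallest maximum matching has 5 edges)
process left vertices in ascending order; for each, take the smallest-labelled available neighbour that still permits 5 edges overall, or leave it unmatched if none does
lex-smallest matching: {0-7, 2-1, 4-5, 9-3, 11-6}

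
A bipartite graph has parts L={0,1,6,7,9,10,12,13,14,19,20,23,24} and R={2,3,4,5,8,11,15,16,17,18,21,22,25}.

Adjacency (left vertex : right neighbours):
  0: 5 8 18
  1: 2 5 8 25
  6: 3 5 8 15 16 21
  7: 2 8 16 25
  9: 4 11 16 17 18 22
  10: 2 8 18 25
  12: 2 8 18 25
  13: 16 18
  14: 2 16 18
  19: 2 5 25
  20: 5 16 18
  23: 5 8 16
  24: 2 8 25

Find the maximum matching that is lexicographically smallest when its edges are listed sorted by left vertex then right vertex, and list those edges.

|M| = 8 (so the lex-smallest maximum matching has 8 edges)
process left vertices in ascending order; for each, take the smallest-labelled available neighbour that still permits 8 edges overall, or leave it unmatched if none does
lex-smallest matching: {0-5, 1-2, 6-3, 7-8, 9-4, 10-18, 12-25, 13-16}

Lex-smallest maximum matching: {(0,5), (1,2), (6,3), (7,8), (9,4), (10,18), (12,25), (13,16)}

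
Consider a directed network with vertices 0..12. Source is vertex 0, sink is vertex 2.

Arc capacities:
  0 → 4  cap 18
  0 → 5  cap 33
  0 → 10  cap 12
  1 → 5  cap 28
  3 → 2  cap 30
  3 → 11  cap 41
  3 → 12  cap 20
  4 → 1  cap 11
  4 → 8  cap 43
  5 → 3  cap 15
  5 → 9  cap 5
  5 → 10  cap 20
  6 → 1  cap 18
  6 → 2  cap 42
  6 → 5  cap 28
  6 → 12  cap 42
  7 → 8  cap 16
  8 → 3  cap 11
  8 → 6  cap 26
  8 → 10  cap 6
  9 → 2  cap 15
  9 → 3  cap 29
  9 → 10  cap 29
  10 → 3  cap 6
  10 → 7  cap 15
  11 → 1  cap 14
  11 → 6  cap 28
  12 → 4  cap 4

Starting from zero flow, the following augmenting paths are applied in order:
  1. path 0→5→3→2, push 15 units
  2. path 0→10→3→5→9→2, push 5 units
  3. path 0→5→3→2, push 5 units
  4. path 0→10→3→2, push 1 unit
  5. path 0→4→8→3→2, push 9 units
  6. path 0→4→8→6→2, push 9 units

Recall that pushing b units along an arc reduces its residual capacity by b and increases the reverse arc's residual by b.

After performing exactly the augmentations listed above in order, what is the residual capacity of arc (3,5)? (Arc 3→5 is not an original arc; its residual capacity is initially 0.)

Residual capacity of (3,5): 15

after path 1 (0→5→3→2, push 15): res(3,5)=15
after path 2 (0→10→3→5→9→2, push 5): res(3,5)=10
after path 3 (0→5→3→2, push 5): res(3,5)=15
after path 4 (0→10→3→2, push 1): res(3,5)=15
after path 5 (0→4→8→3→2, push 9): res(3,5)=15
after path 6 (0→4→8→6→2, push 9): res(3,5)=15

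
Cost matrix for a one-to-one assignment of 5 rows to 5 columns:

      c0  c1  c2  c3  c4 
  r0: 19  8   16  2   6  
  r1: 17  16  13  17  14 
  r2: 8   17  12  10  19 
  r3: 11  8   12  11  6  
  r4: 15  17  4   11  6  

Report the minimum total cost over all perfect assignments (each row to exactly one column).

one of 2 optimal assignments: row0→col3 (cost 2), row1→col1 (cost 16), row2→col0 (cost 8), row3→col4 (cost 6), row4→col2 (cost 4)
total = 2 + 16 + 8 + 6 + 4 = 36

Minimum assignment cost: 36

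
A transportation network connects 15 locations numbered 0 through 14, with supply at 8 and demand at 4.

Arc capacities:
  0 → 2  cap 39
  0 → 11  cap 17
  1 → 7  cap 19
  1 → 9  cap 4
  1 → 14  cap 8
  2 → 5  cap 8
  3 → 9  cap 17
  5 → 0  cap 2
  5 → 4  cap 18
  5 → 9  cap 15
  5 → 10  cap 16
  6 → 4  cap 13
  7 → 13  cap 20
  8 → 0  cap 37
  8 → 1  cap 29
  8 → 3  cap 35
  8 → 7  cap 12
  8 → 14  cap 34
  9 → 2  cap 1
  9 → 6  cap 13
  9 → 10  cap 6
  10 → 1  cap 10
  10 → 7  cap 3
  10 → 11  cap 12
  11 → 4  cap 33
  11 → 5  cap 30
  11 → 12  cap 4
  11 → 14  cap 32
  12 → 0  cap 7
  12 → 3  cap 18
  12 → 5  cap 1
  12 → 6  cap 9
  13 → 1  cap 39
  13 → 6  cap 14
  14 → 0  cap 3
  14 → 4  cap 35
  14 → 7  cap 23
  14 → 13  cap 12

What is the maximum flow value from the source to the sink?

augment #1: 8→14→4 bottleneck 34, total now 34
augment #2: 8→0→11→4 bottleneck 17, total now 51
augment #3: 8→1→14→4 bottleneck 1, total now 52
augment #4: 8→0→2→5→4 bottleneck 8, total now 60
augment #5: 8→1→9→6→4 bottleneck 4, total now 64
augment #6: 8→3→9→6→4 bottleneck 9, total now 73
augment #7: 8→3→9→10→11→4 bottleneck 6, total now 79

Maximum flow value: 79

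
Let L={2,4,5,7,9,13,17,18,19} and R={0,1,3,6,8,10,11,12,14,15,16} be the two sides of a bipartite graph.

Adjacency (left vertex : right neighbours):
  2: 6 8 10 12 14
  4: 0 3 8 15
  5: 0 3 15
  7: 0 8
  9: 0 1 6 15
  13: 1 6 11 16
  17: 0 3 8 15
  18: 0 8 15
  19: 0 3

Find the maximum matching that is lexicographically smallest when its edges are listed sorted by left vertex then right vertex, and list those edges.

Lex-smallest maximum matching: {(2,6), (4,0), (5,3), (7,8), (9,1), (13,11), (17,15)}

|M| = 7 (so the lex-smallest maximum matching has 7 edges)
process left vertices in ascending order; for each, take the smallest-labelled available neighbour that still permits 7 edges overall, or leave it unmatched if none does
lex-smallest matching: {2-6, 4-0, 5-3, 7-8, 9-1, 13-11, 17-15}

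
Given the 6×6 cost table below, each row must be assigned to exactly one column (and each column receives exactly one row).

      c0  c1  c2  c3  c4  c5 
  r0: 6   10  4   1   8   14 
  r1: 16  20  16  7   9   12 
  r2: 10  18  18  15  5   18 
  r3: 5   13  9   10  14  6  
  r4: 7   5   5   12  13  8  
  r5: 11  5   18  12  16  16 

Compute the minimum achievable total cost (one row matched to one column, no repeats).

Minimum assignment cost: 33

optimal assignment: row0→col3 (cost 1), row1→col5 (cost 12), row2→col4 (cost 5), row3→col0 (cost 5), row4→col2 (cost 5), row5→col1 (cost 5)
total = 1 + 12 + 5 + 5 + 5 + 5 = 33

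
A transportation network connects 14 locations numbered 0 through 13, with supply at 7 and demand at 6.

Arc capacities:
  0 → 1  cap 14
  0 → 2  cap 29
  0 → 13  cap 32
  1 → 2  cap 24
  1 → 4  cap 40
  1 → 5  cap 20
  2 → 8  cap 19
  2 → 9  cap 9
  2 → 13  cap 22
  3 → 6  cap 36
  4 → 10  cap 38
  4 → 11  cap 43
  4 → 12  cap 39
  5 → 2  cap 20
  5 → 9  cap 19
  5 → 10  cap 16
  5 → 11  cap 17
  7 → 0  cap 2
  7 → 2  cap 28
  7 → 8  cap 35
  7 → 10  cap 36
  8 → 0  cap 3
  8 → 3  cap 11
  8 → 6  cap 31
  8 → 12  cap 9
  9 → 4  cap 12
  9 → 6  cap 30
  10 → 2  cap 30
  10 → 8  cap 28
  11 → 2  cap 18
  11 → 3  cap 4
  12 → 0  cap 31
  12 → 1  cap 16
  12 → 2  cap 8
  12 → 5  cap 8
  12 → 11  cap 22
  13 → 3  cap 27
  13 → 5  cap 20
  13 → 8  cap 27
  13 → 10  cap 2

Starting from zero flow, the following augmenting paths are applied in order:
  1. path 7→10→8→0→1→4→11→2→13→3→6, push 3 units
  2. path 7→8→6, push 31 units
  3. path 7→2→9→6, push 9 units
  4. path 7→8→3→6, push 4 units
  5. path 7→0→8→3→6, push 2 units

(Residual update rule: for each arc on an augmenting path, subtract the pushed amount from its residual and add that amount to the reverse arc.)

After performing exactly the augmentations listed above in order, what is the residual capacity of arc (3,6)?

after path 1 (7→10→8→0→1→4→11→2→13→3→6, push 3): res(3,6)=33
after path 2 (7→8→6, push 31): res(3,6)=33
after path 3 (7→2→9→6, push 9): res(3,6)=33
after path 4 (7→8→3→6, push 4): res(3,6)=29
after path 5 (7→0→8→3→6, push 2): res(3,6)=27

Residual capacity of (3,6): 27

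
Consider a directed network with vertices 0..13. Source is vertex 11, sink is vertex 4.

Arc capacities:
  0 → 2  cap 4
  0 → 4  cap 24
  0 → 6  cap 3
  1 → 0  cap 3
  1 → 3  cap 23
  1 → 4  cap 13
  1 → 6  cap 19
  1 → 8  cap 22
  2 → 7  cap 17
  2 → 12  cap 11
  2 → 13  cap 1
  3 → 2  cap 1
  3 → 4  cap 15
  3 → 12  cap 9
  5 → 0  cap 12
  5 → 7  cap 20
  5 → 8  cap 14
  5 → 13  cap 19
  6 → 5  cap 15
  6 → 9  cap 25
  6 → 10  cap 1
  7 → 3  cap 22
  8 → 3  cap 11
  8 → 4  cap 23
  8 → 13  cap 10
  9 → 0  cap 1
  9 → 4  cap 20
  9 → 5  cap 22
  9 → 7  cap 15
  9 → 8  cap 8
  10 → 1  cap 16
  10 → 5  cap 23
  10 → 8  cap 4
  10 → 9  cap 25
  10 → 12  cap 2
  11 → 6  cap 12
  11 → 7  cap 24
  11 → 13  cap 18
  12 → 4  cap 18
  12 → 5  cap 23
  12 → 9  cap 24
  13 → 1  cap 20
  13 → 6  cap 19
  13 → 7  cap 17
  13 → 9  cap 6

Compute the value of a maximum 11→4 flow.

Maximum flow value: 52

augment #1: 11→6→9→4 bottleneck 12, total now 12
augment #2: 11→7→3→4 bottleneck 15, total now 27
augment #3: 11→13→1→4 bottleneck 13, total now 40
augment #4: 11→13→9→4 bottleneck 5, total now 45
augment #5: 11→7→3→12→4 bottleneck 7, total now 52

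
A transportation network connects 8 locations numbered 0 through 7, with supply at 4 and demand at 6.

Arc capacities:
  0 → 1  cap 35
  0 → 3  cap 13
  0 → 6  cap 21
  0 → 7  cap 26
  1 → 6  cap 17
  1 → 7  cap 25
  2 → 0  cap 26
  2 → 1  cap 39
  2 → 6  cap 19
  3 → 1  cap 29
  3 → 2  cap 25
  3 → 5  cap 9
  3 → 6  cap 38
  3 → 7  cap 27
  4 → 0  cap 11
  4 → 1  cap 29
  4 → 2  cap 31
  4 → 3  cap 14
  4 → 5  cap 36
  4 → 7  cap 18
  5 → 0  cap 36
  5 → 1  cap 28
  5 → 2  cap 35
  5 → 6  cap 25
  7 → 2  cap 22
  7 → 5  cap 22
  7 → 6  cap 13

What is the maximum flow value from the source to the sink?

augment #1: 4→0→6 bottleneck 11, total now 11
augment #2: 4→1→6 bottleneck 17, total now 28
augment #3: 4→2→6 bottleneck 19, total now 47
augment #4: 4→3→6 bottleneck 14, total now 61
augment #5: 4→5→6 bottleneck 25, total now 86
augment #6: 4→7→6 bottleneck 13, total now 99
augment #7: 4→2→0→6 bottleneck 10, total now 109
augment #8: 4→2→0→3→6 bottleneck 2, total now 111
augment #9: 4→5→0→3→6 bottleneck 11, total now 122

Maximum flow value: 122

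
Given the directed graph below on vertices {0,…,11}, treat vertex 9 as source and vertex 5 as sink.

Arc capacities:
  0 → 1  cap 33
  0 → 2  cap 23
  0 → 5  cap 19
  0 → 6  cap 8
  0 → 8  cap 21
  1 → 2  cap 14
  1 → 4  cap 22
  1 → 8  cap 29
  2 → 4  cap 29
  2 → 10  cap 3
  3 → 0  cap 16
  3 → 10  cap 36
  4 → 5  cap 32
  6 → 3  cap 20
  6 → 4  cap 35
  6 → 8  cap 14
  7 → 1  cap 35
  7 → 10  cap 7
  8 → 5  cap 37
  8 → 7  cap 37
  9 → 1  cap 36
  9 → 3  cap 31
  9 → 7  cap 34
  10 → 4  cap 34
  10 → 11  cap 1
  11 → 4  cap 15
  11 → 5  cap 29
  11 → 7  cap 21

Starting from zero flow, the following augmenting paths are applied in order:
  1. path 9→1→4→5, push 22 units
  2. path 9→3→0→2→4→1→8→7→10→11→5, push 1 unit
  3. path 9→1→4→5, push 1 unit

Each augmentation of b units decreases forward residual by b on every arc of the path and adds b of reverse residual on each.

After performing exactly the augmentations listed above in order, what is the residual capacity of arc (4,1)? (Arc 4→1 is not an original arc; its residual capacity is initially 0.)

after path 1 (9→1→4→5, push 22): res(4,1)=22
after path 2 (9→3→0→2→4→1→8→7→10→11→5, push 1): res(4,1)=21
after path 3 (9→1→4→5, push 1): res(4,1)=22

Residual capacity of (4,1): 22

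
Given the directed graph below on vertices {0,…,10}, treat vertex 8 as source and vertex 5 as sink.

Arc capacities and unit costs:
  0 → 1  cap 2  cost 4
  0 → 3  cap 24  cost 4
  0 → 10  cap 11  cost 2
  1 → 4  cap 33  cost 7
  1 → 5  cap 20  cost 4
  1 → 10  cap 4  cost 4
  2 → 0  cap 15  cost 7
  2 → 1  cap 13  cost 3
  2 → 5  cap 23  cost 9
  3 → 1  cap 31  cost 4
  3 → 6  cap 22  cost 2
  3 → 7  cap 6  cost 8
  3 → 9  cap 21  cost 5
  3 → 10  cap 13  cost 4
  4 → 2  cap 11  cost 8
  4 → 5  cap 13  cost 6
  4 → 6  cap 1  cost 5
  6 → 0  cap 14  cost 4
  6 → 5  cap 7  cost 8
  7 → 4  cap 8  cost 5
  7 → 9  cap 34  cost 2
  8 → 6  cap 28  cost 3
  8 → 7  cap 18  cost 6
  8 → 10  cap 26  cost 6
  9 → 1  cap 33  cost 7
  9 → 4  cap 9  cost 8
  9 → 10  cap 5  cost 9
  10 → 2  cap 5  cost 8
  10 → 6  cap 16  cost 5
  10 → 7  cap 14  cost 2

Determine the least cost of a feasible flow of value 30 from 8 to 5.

shortest-cost path #1: 8→6→5 push 7 @ unit cost 11 (adds 77)
shortest-cost path #2: 8→6→0→1→5 push 2 @ unit cost 15 (adds 30)
shortest-cost path #3: 8→7→4→5 push 8 @ unit cost 17 (adds 136)
shortest-cost path #4: 8→7→9→1→5 push 10 @ unit cost 19 (adds 190)
shortest-cost path #5: 8→6→0→3→1→5 push 3 @ unit cost 19 (adds 57)
total cost = 490

Minimum cost for 30 units: 490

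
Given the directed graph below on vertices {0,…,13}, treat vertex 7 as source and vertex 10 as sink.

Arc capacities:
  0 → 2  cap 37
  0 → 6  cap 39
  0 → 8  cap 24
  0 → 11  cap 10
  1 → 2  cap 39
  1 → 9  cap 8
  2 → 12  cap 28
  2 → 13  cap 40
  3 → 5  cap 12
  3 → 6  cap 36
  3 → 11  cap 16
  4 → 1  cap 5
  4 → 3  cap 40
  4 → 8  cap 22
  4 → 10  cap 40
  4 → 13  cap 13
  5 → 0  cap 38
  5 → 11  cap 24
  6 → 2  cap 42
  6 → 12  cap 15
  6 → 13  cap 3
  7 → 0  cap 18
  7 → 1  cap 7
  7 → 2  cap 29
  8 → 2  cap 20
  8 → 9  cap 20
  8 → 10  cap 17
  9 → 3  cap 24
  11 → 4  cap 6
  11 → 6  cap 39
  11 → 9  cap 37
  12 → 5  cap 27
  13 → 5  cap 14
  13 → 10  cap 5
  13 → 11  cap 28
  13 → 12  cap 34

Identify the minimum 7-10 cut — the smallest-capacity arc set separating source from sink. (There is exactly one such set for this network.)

Min-cut arcs: {(8,10), (11,4), (13,10)} (total capacity 28)

augment #1: 7→0→8→10 push 17
augment #2: 7→2→13→10 push 5
augment #3: 7→0→11→4→10 push 1
augment #4: 7→2→13→11→4→10 push 5
max flow = 28; residual-reachable set from 7 gives S-side
cut edges (S→T): {(8,10), (11,4), (13,10)} total cap 28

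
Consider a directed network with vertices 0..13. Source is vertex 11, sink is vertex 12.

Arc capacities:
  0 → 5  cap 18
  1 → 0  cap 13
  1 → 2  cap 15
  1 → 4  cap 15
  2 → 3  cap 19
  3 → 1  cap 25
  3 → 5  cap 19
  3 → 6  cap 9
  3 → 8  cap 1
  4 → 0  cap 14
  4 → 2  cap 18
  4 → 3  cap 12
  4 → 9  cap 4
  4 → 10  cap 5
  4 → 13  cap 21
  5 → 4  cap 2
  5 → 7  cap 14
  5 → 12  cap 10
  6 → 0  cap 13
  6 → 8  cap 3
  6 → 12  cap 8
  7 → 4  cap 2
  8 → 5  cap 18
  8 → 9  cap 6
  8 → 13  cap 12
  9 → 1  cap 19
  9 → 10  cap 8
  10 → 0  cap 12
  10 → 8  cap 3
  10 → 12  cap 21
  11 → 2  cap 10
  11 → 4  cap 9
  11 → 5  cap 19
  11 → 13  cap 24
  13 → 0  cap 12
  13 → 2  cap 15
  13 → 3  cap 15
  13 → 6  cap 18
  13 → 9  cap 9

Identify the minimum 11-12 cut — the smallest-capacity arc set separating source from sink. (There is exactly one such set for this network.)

Min-cut arcs: {(4,10), (5,12), (6,12), (9,10)} (total capacity 31)

augment #1: 11→5→12 push 10
augment #2: 11→4→10→12 push 5
augment #3: 11→13→6→12 push 8
augment #4: 11→4→9→10→12 push 4
augment #5: 11→13→9→10→12 push 4
max flow = 31; residual-reachable set from 11 gives S-side
cut edges (S→T): {(4,10), (5,12), (6,12), (9,10)} total cap 31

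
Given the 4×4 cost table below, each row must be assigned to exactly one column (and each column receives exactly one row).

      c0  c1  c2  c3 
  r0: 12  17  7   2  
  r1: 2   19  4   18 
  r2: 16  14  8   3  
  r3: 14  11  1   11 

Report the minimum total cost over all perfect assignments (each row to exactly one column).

optimal assignment: row0→col3 (cost 2), row1→col0 (cost 2), row2→col1 (cost 14), row3→col2 (cost 1)
total = 2 + 2 + 14 + 1 = 19

Minimum assignment cost: 19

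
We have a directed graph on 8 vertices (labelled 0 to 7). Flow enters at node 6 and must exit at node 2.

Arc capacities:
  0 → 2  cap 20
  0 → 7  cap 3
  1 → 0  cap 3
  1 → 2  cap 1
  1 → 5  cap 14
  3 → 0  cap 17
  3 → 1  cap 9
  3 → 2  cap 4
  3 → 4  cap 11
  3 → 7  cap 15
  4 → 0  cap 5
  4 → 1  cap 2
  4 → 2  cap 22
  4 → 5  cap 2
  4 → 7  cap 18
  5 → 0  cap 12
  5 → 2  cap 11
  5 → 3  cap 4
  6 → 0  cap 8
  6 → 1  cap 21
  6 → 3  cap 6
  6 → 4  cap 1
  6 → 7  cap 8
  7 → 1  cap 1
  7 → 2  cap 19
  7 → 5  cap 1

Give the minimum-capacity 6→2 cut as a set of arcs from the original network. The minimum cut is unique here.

augment #1: 6→0→2 push 8
augment #2: 6→1→2 push 1
augment #3: 6→3→2 push 4
augment #4: 6→4→2 push 1
augment #5: 6→7→2 push 8
augment #6: 6→1→0→2 push 3
augment #7: 6→1→5→2 push 11
augment #8: 6→3→0→2 push 2
augment #9: 6→1→5→0→2 push 3
max flow = 41; residual-reachable set from 6 gives S-side
cut edges (S→T): {(1,0), (1,2), (1,5), (6,0), (6,3), (6,4), (6,7)} total cap 41

Min-cut arcs: {(1,0), (1,2), (1,5), (6,0), (6,3), (6,4), (6,7)} (total capacity 41)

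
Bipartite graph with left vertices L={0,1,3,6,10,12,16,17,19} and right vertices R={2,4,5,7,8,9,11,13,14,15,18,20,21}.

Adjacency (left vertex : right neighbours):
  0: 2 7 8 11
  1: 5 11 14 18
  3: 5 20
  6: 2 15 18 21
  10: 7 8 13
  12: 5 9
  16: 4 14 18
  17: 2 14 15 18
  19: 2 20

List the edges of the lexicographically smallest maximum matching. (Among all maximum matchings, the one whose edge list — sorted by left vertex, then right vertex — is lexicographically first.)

Lex-smallest maximum matching: {(0,2), (1,11), (3,5), (6,15), (10,7), (12,9), (16,4), (17,14), (19,20)}

|M| = 9 (so the lex-smallest maximum matching has 9 edges)
process left vertices in ascending order; for each, take the smallest-labelled available neighbour that still permits 9 edges overall, or leave it unmatched if none does
lex-smallest matching: {0-2, 1-11, 3-5, 6-15, 10-7, 12-9, 16-4, 17-14, 19-20}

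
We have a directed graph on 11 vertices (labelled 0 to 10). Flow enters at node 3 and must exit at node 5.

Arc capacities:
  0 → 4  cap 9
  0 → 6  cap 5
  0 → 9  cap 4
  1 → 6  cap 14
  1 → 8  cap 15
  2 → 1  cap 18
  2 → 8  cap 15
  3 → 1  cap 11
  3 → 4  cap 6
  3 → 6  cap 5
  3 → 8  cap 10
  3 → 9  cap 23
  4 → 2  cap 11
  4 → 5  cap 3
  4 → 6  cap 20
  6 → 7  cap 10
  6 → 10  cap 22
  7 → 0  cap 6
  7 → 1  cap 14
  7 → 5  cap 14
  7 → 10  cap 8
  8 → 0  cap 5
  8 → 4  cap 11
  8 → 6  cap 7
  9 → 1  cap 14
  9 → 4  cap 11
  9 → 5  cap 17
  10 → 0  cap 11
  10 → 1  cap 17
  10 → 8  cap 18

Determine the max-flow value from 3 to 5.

augment #1: 3→4→5 bottleneck 3, total now 3
augment #2: 3→9→5 bottleneck 17, total now 20
augment #3: 3→6→7→5 bottleneck 5, total now 25
augment #4: 3→1→6→7→5 bottleneck 5, total now 30

Maximum flow value: 30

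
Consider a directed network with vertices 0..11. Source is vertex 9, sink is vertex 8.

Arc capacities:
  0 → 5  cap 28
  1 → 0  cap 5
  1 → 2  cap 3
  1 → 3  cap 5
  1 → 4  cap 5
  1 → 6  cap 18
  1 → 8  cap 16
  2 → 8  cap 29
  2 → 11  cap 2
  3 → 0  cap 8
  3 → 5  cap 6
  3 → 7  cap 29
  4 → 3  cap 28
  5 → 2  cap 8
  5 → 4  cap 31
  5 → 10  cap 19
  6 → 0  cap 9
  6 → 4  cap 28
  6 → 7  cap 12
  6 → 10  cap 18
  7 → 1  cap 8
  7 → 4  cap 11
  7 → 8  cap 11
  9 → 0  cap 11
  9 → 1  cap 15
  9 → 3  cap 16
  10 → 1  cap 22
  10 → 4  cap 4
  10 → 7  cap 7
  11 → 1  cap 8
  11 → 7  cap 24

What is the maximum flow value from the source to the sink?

augment #1: 9→1→8 bottleneck 15, total now 15
augment #2: 9→3→7→8 bottleneck 11, total now 26
augment #3: 9→0→5→2→8 bottleneck 8, total now 34
augment #4: 9→3→7→1→8 bottleneck 1, total now 35
augment #5: 9→3→7→1→2→8 bottleneck 3, total now 38

Maximum flow value: 38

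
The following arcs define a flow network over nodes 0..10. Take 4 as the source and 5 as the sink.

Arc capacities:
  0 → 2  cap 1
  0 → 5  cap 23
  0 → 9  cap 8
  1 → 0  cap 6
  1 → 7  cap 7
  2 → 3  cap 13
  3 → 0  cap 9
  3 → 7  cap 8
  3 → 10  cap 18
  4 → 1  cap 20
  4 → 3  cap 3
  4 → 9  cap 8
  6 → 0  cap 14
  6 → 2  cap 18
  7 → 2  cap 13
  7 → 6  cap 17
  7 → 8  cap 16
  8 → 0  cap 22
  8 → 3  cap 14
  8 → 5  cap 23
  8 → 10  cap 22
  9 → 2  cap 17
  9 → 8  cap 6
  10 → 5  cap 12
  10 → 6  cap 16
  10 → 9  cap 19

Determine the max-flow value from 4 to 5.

Maximum flow value: 24

augment #1: 4→1→0→5 bottleneck 6, total now 6
augment #2: 4→3→0→5 bottleneck 3, total now 9
augment #3: 4→9→8→5 bottleneck 6, total now 15
augment #4: 4→1→7→8→5 bottleneck 7, total now 22
augment #5: 4→9→2→3→0→5 bottleneck 2, total now 24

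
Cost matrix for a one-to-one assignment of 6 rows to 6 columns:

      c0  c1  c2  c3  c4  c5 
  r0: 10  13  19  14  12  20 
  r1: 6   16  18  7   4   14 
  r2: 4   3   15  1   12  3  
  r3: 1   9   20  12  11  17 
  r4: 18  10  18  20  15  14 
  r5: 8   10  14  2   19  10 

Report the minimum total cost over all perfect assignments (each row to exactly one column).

Minimum assignment cost: 39

optimal assignment: row0→col2 (cost 19), row1→col4 (cost 4), row2→col5 (cost 3), row3→col0 (cost 1), row4→col1 (cost 10), row5→col3 (cost 2)
total = 19 + 4 + 3 + 1 + 10 + 2 = 39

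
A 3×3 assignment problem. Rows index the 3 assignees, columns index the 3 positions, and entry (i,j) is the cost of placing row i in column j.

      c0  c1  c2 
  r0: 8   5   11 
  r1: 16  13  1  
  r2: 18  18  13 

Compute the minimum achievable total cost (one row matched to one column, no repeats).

Minimum assignment cost: 24

optimal assignment: row0→col1 (cost 5), row1→col2 (cost 1), row2→col0 (cost 18)
total = 5 + 1 + 18 = 24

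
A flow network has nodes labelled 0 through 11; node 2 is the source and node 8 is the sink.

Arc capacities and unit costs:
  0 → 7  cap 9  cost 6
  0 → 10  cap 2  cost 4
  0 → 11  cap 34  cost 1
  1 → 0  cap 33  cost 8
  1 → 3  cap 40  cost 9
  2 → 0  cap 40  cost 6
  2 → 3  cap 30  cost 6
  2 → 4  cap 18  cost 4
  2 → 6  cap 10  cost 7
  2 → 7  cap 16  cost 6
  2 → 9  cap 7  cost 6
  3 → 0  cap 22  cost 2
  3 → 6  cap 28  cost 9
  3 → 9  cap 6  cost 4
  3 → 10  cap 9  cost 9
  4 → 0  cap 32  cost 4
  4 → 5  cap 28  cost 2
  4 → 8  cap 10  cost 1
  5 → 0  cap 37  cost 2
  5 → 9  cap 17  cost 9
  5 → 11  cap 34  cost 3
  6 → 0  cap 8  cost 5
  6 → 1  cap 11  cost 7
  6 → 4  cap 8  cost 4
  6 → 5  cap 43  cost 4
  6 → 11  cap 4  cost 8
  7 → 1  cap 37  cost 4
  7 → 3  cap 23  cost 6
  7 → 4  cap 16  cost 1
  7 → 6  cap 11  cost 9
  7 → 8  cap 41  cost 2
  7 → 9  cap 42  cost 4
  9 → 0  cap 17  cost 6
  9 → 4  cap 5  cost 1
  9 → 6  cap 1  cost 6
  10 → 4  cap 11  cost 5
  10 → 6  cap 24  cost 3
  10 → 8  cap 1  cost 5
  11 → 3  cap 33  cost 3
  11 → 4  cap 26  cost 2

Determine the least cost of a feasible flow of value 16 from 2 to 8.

shortest-cost path #1: 2→4→8 push 10 @ unit cost 5 (adds 50)
shortest-cost path #2: 2→7→8 push 6 @ unit cost 8 (adds 48)
total cost = 98

Minimum cost for 16 units: 98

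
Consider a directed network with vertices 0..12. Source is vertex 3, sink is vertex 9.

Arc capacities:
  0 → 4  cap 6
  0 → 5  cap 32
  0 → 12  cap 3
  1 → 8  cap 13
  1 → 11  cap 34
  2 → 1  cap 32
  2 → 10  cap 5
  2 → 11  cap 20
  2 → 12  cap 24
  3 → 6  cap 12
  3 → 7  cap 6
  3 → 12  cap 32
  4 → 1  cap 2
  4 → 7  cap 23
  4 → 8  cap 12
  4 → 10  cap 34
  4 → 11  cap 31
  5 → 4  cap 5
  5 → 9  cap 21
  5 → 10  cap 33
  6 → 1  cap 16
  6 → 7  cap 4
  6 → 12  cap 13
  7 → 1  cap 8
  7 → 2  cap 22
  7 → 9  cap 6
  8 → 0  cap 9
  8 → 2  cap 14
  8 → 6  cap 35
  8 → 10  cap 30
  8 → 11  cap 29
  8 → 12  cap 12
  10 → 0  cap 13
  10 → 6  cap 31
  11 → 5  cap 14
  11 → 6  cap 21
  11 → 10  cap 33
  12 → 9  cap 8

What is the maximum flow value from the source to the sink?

augment #1: 3→7→9 bottleneck 6, total now 6
augment #2: 3→12→9 bottleneck 8, total now 14
augment #3: 3→6→1→11→5→9 bottleneck 12, total now 26

Maximum flow value: 26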